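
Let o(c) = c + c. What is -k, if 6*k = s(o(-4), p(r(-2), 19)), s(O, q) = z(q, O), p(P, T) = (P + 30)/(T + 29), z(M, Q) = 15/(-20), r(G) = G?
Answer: ⅛ ≈ 0.12500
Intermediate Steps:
o(c) = 2*c
z(M, Q) = -¾ (z(M, Q) = 15*(-1/20) = -¾)
p(P, T) = (30 + P)/(29 + T)
s(O, q) = -¾
k = -⅛ (k = (⅙)*(-¾) = -⅛ ≈ -0.12500)
-k = -1*(-⅛) = ⅛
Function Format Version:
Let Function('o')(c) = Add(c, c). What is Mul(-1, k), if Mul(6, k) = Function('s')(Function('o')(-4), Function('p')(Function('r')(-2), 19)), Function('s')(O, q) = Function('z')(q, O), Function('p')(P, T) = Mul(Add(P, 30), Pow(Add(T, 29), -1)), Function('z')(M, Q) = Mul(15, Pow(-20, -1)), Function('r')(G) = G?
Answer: Rational(1, 8) ≈ 0.12500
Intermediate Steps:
Function('o')(c) = Mul(2, c)
Function('z')(M, Q) = Rational(-3, 4) (Function('z')(M, Q) = Mul(15, Rational(-1, 20)) = Rational(-3, 4))
Function('p')(P, T) = Mul(Pow(Add(29, T), -1), Add(30, P)) (Function('p')(P, T) = Mul(Add(30, P), Pow(Add(29, T), -1)) = Mul(Pow(Add(29, T), -1), Add(30, P)))
Function('s')(O, q) = Rational(-3, 4)
k = Rational(-1, 8) (k = Mul(Rational(1, 6), Rational(-3, 4)) = Rational(-1, 8) ≈ -0.12500)
Mul(-1, k) = Mul(-1, Rational(-1, 8)) = Rational(1, 8)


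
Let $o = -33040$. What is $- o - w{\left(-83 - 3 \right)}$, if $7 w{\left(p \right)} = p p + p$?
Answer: $\frac{223970}{7} \approx 31996.0$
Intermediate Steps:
$w{\left(p \right)} = \frac{p}{7} + \frac{p^{2}}{7}$ ($w{\left(p \right)} = \frac{p p + p}{7} = \frac{p^{2} + p}{7} = \frac{p + p^{2}}{7} = \frac{p}{7} + \frac{p^{2}}{7}$)
$- o - w{\left(-83 - 3 \right)} = \left(-1\right) \left(-33040\right) - \frac{\left(-83 - 3\right) \left(1 - 86\right)}{7} = 33040 - \frac{\left(-83 - 3\right) \left(1 - 86\right)}{7} = 33040 - \frac{1}{7} \left(-86\right) \left(1 - 86\right) = 33040 - \frac{1}{7} \left(-86\right) \left(-85\right) = 33040 - \frac{7310}{7} = \frac{223970}{7}$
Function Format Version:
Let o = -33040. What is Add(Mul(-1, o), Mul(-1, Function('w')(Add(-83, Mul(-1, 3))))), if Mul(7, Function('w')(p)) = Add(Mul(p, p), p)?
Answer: Rational(223970, 7) ≈ 31996.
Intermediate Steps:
Function('w')(p) = Add(Mul(Rational(1, 7), p), Mul(Rational(1, 7), Pow(p, 2))) (Function('w')(p) = Mul(Rational(1, 7), Add(Mul(p, p), p)) = Mul(Rational(1, 7), Add(Pow(p, 2), p)) = Mul(Rational(1, 7), Add(p, Pow(p, 2))) = Add(Mul(Rational(1, 7), p), Mul(Rational(1, 7), Pow(p, 2))))
Add(Mul(-1, o), Mul(-1, Function('w')(Add(-83, Mul(-1, 3))))) = Add(Mul(-1, -33040), Mul(-1, Mul(Rational(1, 7), Add(-83, Mul(-1, 3)), Add(1, Add(-83, Mul(-1, 3)))))) = Add(33040, Mul(-1, Mul(Rational(1, 7), Add(-83, -3), Add(1, Add(-83, -3))))) = Add(33040, Mul(-1, Mul(Rational(1, 7), -86, Add(1, -86)))) = Add(33040, Mul(-1, Mul(Rational(1, 7), -86, -85))) = Add(33040, Mul(-1, Rational(7310, 7))) = Add(33040, Rational(-7310, 7)) = Rational(223970, 7)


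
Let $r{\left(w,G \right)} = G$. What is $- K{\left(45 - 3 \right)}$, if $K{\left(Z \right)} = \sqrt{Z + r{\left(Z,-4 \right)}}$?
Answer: $- \sqrt{38} \approx -6.1644$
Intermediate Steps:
$K{\left(Z \right)} = \sqrt{-4 + Z}$ ($K{\left(Z \right)} = \sqrt{Z - 4} = \sqrt{-4 + Z}$)
$- K{\left(45 - 3 \right)} = - \sqrt{-4 + \left(45 - 3\right)} = - \sqrt{-4 + 42} = - \sqrt{38}$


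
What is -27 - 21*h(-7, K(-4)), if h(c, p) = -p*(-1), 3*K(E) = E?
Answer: 1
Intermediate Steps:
K(E) = E/3
h(c, p) = p
-27 - 21*h(-7, K(-4)) = -27 - 7*(-4) = -27 - 21*(-4/3) = -27 + 28 = 1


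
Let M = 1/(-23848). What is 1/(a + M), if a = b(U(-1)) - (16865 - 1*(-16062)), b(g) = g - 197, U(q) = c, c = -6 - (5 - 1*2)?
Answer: -23848/790155785 ≈ -3.0181e-5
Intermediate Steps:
M = -1/23848 ≈ -4.1932e-5
c = -9 (c = -6 - (5 - 2) = -6 - 1*3 = -6 - 3 = -9)
U(q) = -9
b(g) = -197 + g
a = -33133 (a = (-197 - 9) - (16865 - 1*(-16062)) = -206 - (16865 + 16062) = -206 - 1*32927 = -206 - 32927 = -33133)
1/(a + M) = 1/(-33133 - 1/23848) = 1/(-790155785/23848) = -23848/790155785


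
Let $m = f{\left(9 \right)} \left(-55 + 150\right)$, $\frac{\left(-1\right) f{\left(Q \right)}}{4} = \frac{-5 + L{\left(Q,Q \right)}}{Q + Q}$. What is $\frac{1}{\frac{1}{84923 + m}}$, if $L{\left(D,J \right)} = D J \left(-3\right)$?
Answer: $\frac{811427}{9} \approx 90159.0$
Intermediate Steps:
$L{\left(D,J \right)} = - 3 D J$
$f{\left(Q \right)} = - \frac{2 \left(-5 - 3 Q^{2}\right)}{Q}$ ($f{\left(Q \right)} = - 4 \frac{-5 - 3 Q Q}{Q + Q} = - 4 \frac{-5 - 3 Q^{2}}{2 Q} = - \frac{2 \left(-5 - 3 Q^{2}\right)}{Q}$)
$m = \frac{47120}{9}$ ($m = \left(6 \cdot 9 + \frac{10}{9}\right) \left(-55 + 150\right) = \left(54 + 10 \cdot \frac{1}{9}\right) 95 = \left(54 + \frac{10}{9}\right) 95 = \frac{496}{9} \cdot 95 = \frac{47120}{9} \approx 5235.6$)
$\frac{1}{\frac{1}{84923 + m}} = \frac{1}{\frac{1}{84923 + \frac{47120}{9}}} = \frac{1}{\frac{1}{\frac{811427}{9}}} = \frac{1}{\frac{9}{811427}} = \frac{811427}{9}$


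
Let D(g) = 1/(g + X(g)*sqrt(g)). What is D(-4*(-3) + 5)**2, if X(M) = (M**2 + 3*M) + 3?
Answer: 58833/117616943104 - 343*sqrt(17)/117616943104 ≈ 4.8818e-7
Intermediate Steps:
X(M) = 3 + M**2 + 3*M
D(g) = 1/(g + sqrt(g)*(3 + g**2 + 3*g)) (D(g) = 1/(g + (3 + g**2 + 3*g)*sqrt(g)) = 1/(g + sqrt(g)*(3 + g**2 + 3*g)))
D(-4*(-3) + 5)**2 = (1/((-4*(-3) + 5) + sqrt(-4*(-3) + 5)*(3 + (-4*(-3) + 5)**2 + 3*(-4*(-3) + 5))))**2 = (1/((12 + 5) + sqrt(12 + 5)*(3 + (12 + 5)**2 + 3*(12 + 5))))**2 = (1/(17 + sqrt(17)*(3 + 17**2 + 3*17)))**2 = (1/(17 + sqrt(17)*(3 + 289 + 51)))**2 = (1/(17 + sqrt(17)*343))**2 = (1/(17 + 343*sqrt(17)))**2 = (17 + 343*sqrt(17))**(-2)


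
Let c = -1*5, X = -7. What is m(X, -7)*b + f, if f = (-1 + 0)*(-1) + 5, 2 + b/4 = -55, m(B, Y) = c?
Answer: 1146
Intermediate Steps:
c = -5
m(B, Y) = -5
b = -228 (b = -8 + 4*(-55) = -8 - 220 = -228)
f = 6 (f = -1*(-1) + 5 = 1 + 5 = 6)
m(X, -7)*b + f = -5*(-228) + 6 = 1140 + 6 = 1146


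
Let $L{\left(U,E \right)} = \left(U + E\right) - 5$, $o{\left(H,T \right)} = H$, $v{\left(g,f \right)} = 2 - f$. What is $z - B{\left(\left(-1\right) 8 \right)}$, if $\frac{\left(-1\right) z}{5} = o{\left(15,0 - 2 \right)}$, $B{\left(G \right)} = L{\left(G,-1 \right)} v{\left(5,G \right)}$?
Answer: $65$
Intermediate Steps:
$L{\left(U,E \right)} = -5 + E + U$ ($L{\left(U,E \right)} = \left(E + U\right) - 5 = -5 + E + U$)
$B{\left(G \right)} = \left(-6 + G\right) \left(2 - G\right)$ ($B{\left(G \right)} = \left(-5 - 1 + G\right) \left(2 - G\right) = \left(-6 + G\right) \left(2 - G\right)$)
$z = -75$ ($z = \left(-5\right) 15 = -75$)
$z - B{\left(\left(-1\right) 8 \right)} = -75 - - \left(-6 - 8\right) \left(-2 - 8\right) = -75 - \left(-1\right) \left(-14\right) \left(-10\right) = -75 - -140 = -75 + 140 = 65$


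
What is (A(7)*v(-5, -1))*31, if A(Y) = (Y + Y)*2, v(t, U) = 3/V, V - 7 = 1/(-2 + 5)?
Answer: 3906/11 ≈ 355.09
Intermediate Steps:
V = 22/3 (V = 7 + 1/(-2 + 5) = 7 + 1/3 = 7 + ⅓ = 22/3 ≈ 7.3333)
v(t, U) = 9/22 (v(t, U) = 3/(22/3) = 3*(3/22) = 9/22)
A(Y) = 4*Y (A(Y) = (2*Y)*2 = 4*Y)
(A(7)*v(-5, -1))*31 = ((4*7)*(9/22))*31 = (28*(9/22))*31 = (126/11)*31 = 3906/11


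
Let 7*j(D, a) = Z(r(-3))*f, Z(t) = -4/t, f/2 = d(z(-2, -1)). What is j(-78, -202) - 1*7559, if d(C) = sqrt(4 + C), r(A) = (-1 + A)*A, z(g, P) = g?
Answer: -7559 - 2*sqrt(2)/21 ≈ -7559.1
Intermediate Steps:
r(A) = A*(-1 + A)
f = 2*sqrt(2) (f = 2*sqrt(4 - 2) = 2*sqrt(2) ≈ 2.8284)
j(D, a) = -2*sqrt(2)/21 (j(D, a) = ((-4*(-1/(3*(-1 - 3))))*(2*sqrt(2)))/7 = ((-4/((-3*(-4))))*(2*sqrt(2)))/7 = ((-4/12)*(2*sqrt(2)))/7 = ((-4*1/12)*(2*sqrt(2)))/7 = (-2*sqrt(2)/3)/7 = -2*sqrt(2)/21)
j(-78, -202) - 1*7559 = -2*sqrt(2)/21 - 1*7559 = -2*sqrt(2)/21 - 7559 = -7559 - 2*sqrt(2)/21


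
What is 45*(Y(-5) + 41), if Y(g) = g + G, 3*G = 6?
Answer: 1710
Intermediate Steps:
G = 2 (G = (⅓)*6 = 2)
Y(g) = 2 + g (Y(g) = g + 2 = 2 + g)
45*(Y(-5) + 41) = 45*((2 - 5) + 41) = 45*(-3 + 41) = 45*38 = 1710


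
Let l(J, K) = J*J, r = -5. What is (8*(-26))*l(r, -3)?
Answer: -5200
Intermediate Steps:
l(J, K) = J**2
(8*(-26))*l(r, -3) = (8*(-26))*(-5)**2 = -208*25 = -5200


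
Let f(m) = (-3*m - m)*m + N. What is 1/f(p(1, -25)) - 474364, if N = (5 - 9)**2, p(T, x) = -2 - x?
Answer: -996164401/2100 ≈ -4.7436e+5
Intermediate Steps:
N = 16 (N = (-4)**2 = 16)
f(m) = 16 - 4*m**2 (f(m) = (-3*m - m)*m + 16 = (-4*m)*m + 16 = -4*m**2 + 16 = 16 - 4*m**2)
1/f(p(1, -25)) - 474364 = 1/(16 - 4*(-2 - 1*(-25))**2) - 474364 = 1/(16 - 4*(-2 + 25)**2) - 474364 = 1/(16 - 4*23**2) - 474364 = 1/(16 - 4*529) - 474364 = 1/(16 - 2116) - 474364 = 1/(-2100) - 474364 = -1/2100 - 474364 = -996164401/2100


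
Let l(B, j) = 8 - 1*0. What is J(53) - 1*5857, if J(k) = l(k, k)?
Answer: -5849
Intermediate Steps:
l(B, j) = 8 (l(B, j) = 8 + 0 = 8)
J(k) = 8
J(53) - 1*5857 = 8 - 1*5857 = 8 - 5857 = -5849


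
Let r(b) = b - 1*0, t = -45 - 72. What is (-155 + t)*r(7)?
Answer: -1904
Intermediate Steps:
t = -117
r(b) = b (r(b) = b + 0 = b)
(-155 + t)*r(7) = (-155 - 117)*7 = -272*7 = -1904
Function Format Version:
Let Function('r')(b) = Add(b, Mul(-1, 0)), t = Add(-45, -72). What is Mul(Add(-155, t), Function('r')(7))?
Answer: -1904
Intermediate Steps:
t = -117
Function('r')(b) = b (Function('r')(b) = Add(b, 0) = b)
Mul(Add(-155, t), Function('r')(7)) = Mul(Add(-155, -117), 7) = Mul(-272, 7) = -1904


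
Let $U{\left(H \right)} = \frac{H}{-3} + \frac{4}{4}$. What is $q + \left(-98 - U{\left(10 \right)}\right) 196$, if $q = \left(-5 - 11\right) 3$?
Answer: $- \frac{56396}{3} \approx -18799.0$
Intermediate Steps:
$U{\left(H \right)} = 1 - \frac{H}{3}$ ($U{\left(H \right)} = H \left(- \frac{1}{3}\right) + 4 \cdot \frac{1}{4} = - \frac{H}{3} + 1 = 1 - \frac{H}{3}$)
$q = -48$ ($q = \left(-16\right) 3 = -48$)
$q + \left(-98 - U{\left(10 \right)}\right) 196 = -48 + \left(-98 - \left(1 - \frac{10}{3}\right)\right) 196 = -48 + \left(-98 - - \frac{7}{3}\right) 196 = -48 + \left(-98 + \frac{7}{3}\right) 196 = -48 - \frac{56252}{3} = - \frac{56396}{3}$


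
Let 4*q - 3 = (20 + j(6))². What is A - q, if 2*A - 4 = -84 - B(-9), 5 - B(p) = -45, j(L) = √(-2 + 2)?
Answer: -663/4 ≈ -165.75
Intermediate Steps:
j(L) = 0 (j(L) = √0 = 0)
B(p) = 50 (B(p) = 5 - 1*(-45) = 5 + 45 = 50)
q = 403/4 (q = ¾ + (20 + 0)²/4 = ¾ + (¼)*20² = ¾ + (¼)*400 = ¾ + 100 = 403/4 ≈ 100.75)
A = -65 (A = 2 + (-84 - 1*50)/2 = 2 + (-84 - 50)/2 = 2 + (½)*(-134) = 2 - 67 = -65)
A - q = -65 - 1*403/4 = -65 - 403/4 = -663/4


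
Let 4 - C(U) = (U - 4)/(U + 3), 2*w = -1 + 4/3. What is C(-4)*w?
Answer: -2/3 ≈ -0.66667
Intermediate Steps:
w = 1/6 (w = (-1 + 4/3)/2 = (1/2)*(1/3) = 1/6 ≈ 0.16667)
C(U) = 4 - (-4 + U)/(3 + U) (C(U) = 4 - (U - 4)/(U + 3) = 4 - (-4 + U)/(3 + U))
C(-4)*w = ((16 + 3*(-4))/(3 - 4))*(1/6) = ((16 - 12)/(-1))*(1/6) = -1*4*(1/6) = -4*1/6 = -2/3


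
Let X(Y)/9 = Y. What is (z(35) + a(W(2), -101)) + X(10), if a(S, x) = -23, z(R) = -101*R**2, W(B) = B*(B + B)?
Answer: -123658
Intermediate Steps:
X(Y) = 9*Y
W(B) = 2*B**2 (W(B) = B*(2*B) = 2*B**2)
(z(35) + a(W(2), -101)) + X(10) = (-101*35**2 - 23) + 9*10 = (-101*1225 - 23) + 90 = (-123725 - 23) + 90 = -123748 + 90 = -123658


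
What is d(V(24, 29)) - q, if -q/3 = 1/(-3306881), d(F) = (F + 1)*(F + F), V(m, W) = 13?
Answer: 1203704681/3306881 ≈ 364.00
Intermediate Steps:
d(F) = 2*F*(1 + F) (d(F) = (1 + F)*(2*F) = 2*F*(1 + F))
q = 3/3306881 (q = -3/(-3306881) = -3*(-1/3306881) = 3/3306881 ≈ 9.0720e-7)
d(V(24, 29)) - q = 2*13*(1 + 13) - 1*3/3306881 = 2*13*14 - 3/3306881 = 364 - 3/3306881 = 1203704681/3306881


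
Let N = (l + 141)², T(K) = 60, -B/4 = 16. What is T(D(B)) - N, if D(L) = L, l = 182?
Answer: -104269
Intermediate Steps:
B = -64 (B = -4*16 = -64)
N = 104329 (N = (182 + 141)² = 323² = 104329)
T(D(B)) - N = 60 - 1*104329 = 60 - 104329 = -104269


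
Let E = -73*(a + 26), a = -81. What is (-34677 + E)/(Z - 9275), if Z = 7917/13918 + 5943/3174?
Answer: 112876357882/34135172589 ≈ 3.3067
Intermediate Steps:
E = 4015 (E = -73*(-81 + 26) = -73*(-55) = 4015)
Z = 8986936/3681311 (Z = 7917*(1/13918) + 5943*(1/3174) = 7917/13918 + 1981/1058 = 8986936/3681311 ≈ 2.4412)
(-34677 + E)/(Z - 9275) = (-34677 + 4015)/(8986936/3681311 - 9275) = -30662/(-34135172589/3681311) = -30662*(-3681311/34135172589) = 112876357882/34135172589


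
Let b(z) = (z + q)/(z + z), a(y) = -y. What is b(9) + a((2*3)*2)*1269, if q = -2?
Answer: -274097/18 ≈ -15228.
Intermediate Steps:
b(z) = (-2 + z)/(2*z) (b(z) = (z - 2)/(z + z) = (-2 + z)/((2*z)) = (-2 + z)*(1/(2*z)) = (-2 + z)/(2*z))
b(9) + a((2*3)*2)*1269 = (½)*(-2 + 9)/9 - 2*3*2*1269 = (½)*(⅑)*7 - 6*2*1269 = 7/18 - 1*12*1269 = 7/18 - 12*1269 = 7/18 - 15228 = -274097/18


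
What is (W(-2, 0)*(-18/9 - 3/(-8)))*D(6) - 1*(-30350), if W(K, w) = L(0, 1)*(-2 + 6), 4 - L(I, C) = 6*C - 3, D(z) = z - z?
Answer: 30350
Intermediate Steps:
D(z) = 0
L(I, C) = 7 - 6*C (L(I, C) = 4 - (6*C - 3) = 4 - (-3 + 6*C) = 4 + (3 - 6*C) = 7 - 6*C)
W(K, w) = 4 (W(K, w) = (7 - 6*1)*(-2 + 6) = (7 - 6)*4 = 1*4 = 4)
(W(-2, 0)*(-18/9 - 3/(-8)))*D(6) - 1*(-30350) = (4*(-18/9 - 3/(-8)))*0 - 1*(-30350) = (4*(-18*⅑ - 3*(-⅛)))*0 + 30350 = (4*(-2 + 3/8))*0 + 30350 = (4*(-13/8))*0 + 30350 = -13/2*0 + 30350 = 0 + 30350 = 30350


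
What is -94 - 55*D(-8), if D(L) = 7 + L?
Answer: -39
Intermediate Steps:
-94 - 55*D(-8) = -94 - 55*(7 - 8) = -94 - 55*(-1) = -94 + 55 = -39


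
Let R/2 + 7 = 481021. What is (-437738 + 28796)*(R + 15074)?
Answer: -399578046084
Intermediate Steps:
R = 962028 (R = -14 + 2*481021 = -14 + 962042 = 962028)
(-437738 + 28796)*(R + 15074) = (-437738 + 28796)*(962028 + 15074) = -408942*977102 = -399578046084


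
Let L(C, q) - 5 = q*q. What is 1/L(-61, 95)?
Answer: 1/9030 ≈ 0.00011074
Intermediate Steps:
L(C, q) = 5 + q**2 (L(C, q) = 5 + q*q = 5 + q**2)
1/L(-61, 95) = 1/(5 + 95**2) = 1/(5 + 9025) = 1/9030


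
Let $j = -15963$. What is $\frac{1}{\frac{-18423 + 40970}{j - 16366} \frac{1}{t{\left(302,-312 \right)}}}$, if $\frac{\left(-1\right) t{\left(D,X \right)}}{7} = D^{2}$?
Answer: $\frac{2948534116}{3221} \approx 9.1541 \cdot 10^{5}$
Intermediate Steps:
$t{\left(D,X \right)} = - 7 D^{2}$
$\frac{1}{\frac{-18423 + 40970}{j - 16366} \frac{1}{t{\left(302,-312 \right)}}} = \frac{1}{\frac{-18423 + 40970}{-15963 - 16366} \frac{1}{\left(-7\right) 302^{2}}} = \frac{1}{\frac{22547}{-32329} \frac{1}{\left(-7\right) 91204}} = \frac{1}{22547 \left(- \frac{1}{32329}\right) \frac{1}{-638428}} = \frac{1}{\left(- \frac{22547}{32329}\right) \left(- \frac{1}{638428}\right)} = \frac{1}{\frac{3221}{2948534116}} = \frac{2948534116}{3221}$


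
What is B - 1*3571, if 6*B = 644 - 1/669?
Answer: -13903159/4014 ≈ -3463.7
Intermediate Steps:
B = 430835/4014 (B = (644 - 1/669)/6 = (1/6)*(430835/669) = 430835/4014 ≈ 107.33)
B - 1*3571 = 430835/4014 - 1*3571 = 430835/4014 - 3571 = -13903159/4014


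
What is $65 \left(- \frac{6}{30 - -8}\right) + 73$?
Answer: $\frac{1192}{19} \approx 62.737$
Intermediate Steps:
$65 \left(- \frac{6}{30 - -8}\right) + 73 = 65 \left(- \frac{6}{30 + 8}\right) + 73 = 65 \left(- \frac{6}{38}\right) + 73 = 65 \left(\left(-6\right) \frac{1}{38}\right) + 73 = 65 \left(- \frac{3}{19}\right) + 73 = - \frac{195}{19} + 73 = \frac{1192}{19}$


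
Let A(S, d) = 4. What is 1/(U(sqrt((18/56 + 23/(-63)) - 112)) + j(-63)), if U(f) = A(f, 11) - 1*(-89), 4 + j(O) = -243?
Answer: -1/154 ≈ -0.0064935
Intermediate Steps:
j(O) = -247 (j(O) = -4 - 243 = -247)
U(f) = 93 (U(f) = 4 - 1*(-89) = 4 + 89 = 93)
1/(U(sqrt((18/56 + 23/(-63)) - 112)) + j(-63)) = 1/(93 - 247) = 1/(-154) = -1/154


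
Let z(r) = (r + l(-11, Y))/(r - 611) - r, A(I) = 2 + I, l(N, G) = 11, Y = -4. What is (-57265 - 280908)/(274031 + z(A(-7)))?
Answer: -104157284/84403085 ≈ -1.2340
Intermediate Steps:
z(r) = -r + (11 + r)/(-611 + r) (z(r) = (r + 11)/(r - 611) - r = (11 + r)/(-611 + r) - r = -r + (11 + r)/(-611 + r))
(-57265 - 280908)/(274031 + z(A(-7))) = (-57265 - 280908)/(274031 + (11 - (2 - 7)² + 612*(2 - 7))/(-611 + (2 - 7))) = -338173/(274031 + (11 - 1*(-5)² + 612*(-5))/(-611 - 5)) = -338173/(274031 + (11 - 1*25 - 3060)/(-616)) = -338173/(274031 - (11 - 25 - 3060)/616) = -338173/(274031 - 1/616*(-3074)) = -338173/(274031 + 1537/308) = -338173/84403085/308 = -338173*308/84403085 = -104157284/84403085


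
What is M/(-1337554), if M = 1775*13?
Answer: -23075/1337554 ≈ -0.017252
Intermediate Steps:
M = 23075
M/(-1337554) = 23075/(-1337554) = 23075*(-1/1337554) = -23075/1337554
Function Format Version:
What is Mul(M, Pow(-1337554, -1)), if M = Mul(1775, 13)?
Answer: Rational(-23075, 1337554) ≈ -0.017252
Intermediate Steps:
M = 23075
Mul(M, Pow(-1337554, -1)) = Mul(23075, Pow(-1337554, -1)) = Mul(23075, Rational(-1, 1337554)) = Rational(-23075, 1337554)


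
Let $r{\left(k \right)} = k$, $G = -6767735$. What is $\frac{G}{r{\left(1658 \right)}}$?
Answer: $- \frac{6767735}{1658} \approx -4081.9$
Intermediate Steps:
$\frac{G}{r{\left(1658 \right)}} = - \frac{6767735}{1658}$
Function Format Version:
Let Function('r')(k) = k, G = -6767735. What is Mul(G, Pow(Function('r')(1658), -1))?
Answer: Rational(-6767735, 1658) ≈ -4081.9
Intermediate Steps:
Mul(G, Pow(Function('r')(1658), -1)) = Mul(-6767735, Pow(1658, -1)) = Mul(-6767735, Rational(1, 1658)) = Rational(-6767735, 1658)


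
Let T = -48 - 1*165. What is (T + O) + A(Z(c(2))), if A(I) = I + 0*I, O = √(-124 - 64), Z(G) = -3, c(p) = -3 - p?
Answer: -216 + 2*I*√47 ≈ -216.0 + 13.711*I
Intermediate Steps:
T = -213 (T = -48 - 165 = -213)
O = 2*I*√47 (O = √(-188) = 2*I*√47 ≈ 13.711*I)
A(I) = I (A(I) = I + 0 = I)
(T + O) + A(Z(c(2))) = (-213 + 2*I*√47) - 3 = -216 + 2*I*√47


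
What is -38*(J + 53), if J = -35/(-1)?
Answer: -3344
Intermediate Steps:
J = 35 (J = -35*(-1) = 35)
-38*(J + 53) = -38*(35 + 53) = -38*88 = -3344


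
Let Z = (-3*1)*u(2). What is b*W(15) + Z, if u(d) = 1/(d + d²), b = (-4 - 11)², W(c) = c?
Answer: 6749/2 ≈ 3374.5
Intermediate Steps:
b = 225 (b = (-15)² = 225)
Z = -½ (Z = (-3*1)*(1/(2*(1 + 2))) = -3/(2*3) = -3*⅙ = -½ ≈ -0.50000)
b*W(15) + Z = 225*15 - ½ = 3375 - ½ = 6749/2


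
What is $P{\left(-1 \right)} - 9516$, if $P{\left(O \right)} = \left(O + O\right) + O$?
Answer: $-9519$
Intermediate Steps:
$P{\left(O \right)} = 3 O$ ($P{\left(O \right)} = 2 O + O = 3 O$)
$P{\left(-1 \right)} - 9516 = 3 \left(-1\right) - 9516 = -3 - 9516 = -9519$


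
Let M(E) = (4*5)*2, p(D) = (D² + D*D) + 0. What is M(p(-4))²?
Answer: 1600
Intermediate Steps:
p(D) = 2*D² (p(D) = (D² + D²) + 0 = 2*D² + 0 = 2*D²)
M(E) = 40 (M(E) = 20*2 = 40)
M(p(-4))² = 40² = 1600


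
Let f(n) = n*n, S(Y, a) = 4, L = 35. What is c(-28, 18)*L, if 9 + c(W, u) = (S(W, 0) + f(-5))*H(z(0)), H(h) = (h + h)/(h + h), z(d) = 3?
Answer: 700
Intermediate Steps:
f(n) = n**2
H(h) = 1 (H(h) = (2*h)/((2*h)) = (2*h)*(1/(2*h)) = 1)
c(W, u) = 20 (c(W, u) = -9 + (4 + (-5)**2)*1 = -9 + (4 + 25)*1 = -9 + 29*1 = -9 + 29 = 20)
c(-28, 18)*L = 20*35 = 700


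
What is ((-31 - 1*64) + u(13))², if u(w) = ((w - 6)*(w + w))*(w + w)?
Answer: 21501769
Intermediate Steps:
u(w) = 4*w²*(-6 + w) (u(w) = ((-6 + w)*(2*w))*(2*w) = (2*w*(-6 + w))*(2*w) = 4*w²*(-6 + w))
((-31 - 1*64) + u(13))² = ((-31 - 1*64) + 4*13²*(-6 + 13))² = ((-31 - 64) + 4*169*7)² = (-95 + 4732)² = 4637² = 21501769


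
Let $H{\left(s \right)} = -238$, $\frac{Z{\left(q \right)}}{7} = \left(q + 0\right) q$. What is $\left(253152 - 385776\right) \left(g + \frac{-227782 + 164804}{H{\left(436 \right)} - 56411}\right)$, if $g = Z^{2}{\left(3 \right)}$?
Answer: $- \frac{9942505590672}{18883} \approx -5.2653 \cdot 10^{8}$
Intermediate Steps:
$Z{\left(q \right)} = 7 q^{2}$ ($Z{\left(q \right)} = 7 \left(q + 0\right) q = 7 q q = 7 q^{2}$)
$g = 3969$ ($g = \left(7 \cdot 3^{2}\right)^{2} = \left(7 \cdot 9\right)^{2} = 63^{2} = 3969$)
$\left(253152 - 385776\right) \left(g + \frac{-227782 + 164804}{H{\left(436 \right)} - 56411}\right) = \left(253152 - 385776\right) \left(3969 + \frac{-227782 + 164804}{-238 - 56411}\right) = - 132624 \left(3969 - \frac{62978}{-56649}\right) = - 132624 \left(3969 - - \frac{62978}{56649}\right) = - 132624 \left(3969 + \frac{62978}{56649}\right) = \left(-132624\right) \frac{224902859}{56649} = - \frac{9942505590672}{18883}$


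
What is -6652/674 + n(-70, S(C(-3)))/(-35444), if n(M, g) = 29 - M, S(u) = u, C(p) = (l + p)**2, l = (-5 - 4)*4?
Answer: -117920107/11944628 ≈ -9.8722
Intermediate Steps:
l = -36 (l = -9*4 = -36)
C(p) = (-36 + p)**2
-6652/674 + n(-70, S(C(-3)))/(-35444) = -6652/674 + (29 - 1*(-70))/(-35444) = -6652*1/674 + (29 + 70)*(-1/35444) = -3326/337 + 99*(-1/35444) = -3326/337 - 99/35444 = -117920107/11944628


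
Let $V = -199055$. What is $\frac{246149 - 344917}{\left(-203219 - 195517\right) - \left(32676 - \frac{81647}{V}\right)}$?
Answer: $\frac{19660264240}{85874797307} \approx 0.22894$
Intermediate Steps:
$\frac{246149 - 344917}{\left(-203219 - 195517\right) - \left(32676 - \frac{81647}{V}\right)} = \frac{246149 - 344917}{\left(-203219 - 195517\right) - \left(32676 - \frac{81647}{-199055}\right)} = - \frac{98768}{-398736 + \left(81647 \left(- \frac{1}{199055}\right) - 32676\right)} = - \frac{98768}{-398736 - \frac{6504402827}{199055}} = - \frac{98768}{- \frac{85874797307}{199055}} = \left(-98768\right) \left(- \frac{199055}{85874797307}\right) = \frac{19660264240}{85874797307}$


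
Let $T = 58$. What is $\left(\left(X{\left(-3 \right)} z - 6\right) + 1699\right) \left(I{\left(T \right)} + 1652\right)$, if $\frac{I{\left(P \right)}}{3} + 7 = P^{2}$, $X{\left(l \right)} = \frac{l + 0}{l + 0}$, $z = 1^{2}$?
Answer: $19858762$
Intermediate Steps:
$z = 1$
$X{\left(l \right)} = 1$ ($X{\left(l \right)} = \frac{l}{l} = 1$)
$I{\left(P \right)} = -21 + 3 P^{2}$
$\left(\left(X{\left(-3 \right)} z - 6\right) + 1699\right) \left(I{\left(T \right)} + 1652\right) = \left(\left(1 \cdot 1 - 6\right) + 1699\right) \left(\left(-21 + 3 \cdot 58^{2}\right) + 1652\right) = \left(\left(1 - 6\right) + 1699\right) \left(\left(-21 + 3 \cdot 3364\right) + 1652\right) = \left(-5 + 1699\right) \left(\left(-21 + 10092\right) + 1652\right) = 1694 \left(10071 + 1652\right) = 1694 \cdot 11723 = 19858762$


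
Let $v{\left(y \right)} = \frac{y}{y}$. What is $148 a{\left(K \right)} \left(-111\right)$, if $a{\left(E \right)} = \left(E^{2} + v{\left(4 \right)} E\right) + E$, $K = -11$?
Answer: $-1626372$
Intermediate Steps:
$v{\left(y \right)} = 1$
$a{\left(E \right)} = E^{2} + 2 E$ ($a{\left(E \right)} = \left(E^{2} + 1 E\right) + E = \left(E^{2} + E\right) + E = \left(E + E^{2}\right) + E = E^{2} + 2 E$)
$148 a{\left(K \right)} \left(-111\right) = 148 \left(- 11 \left(2 - 11\right)\right) \left(-111\right) = 148 \left(\left(-11\right) \left(-9\right)\right) \left(-111\right) = 148 \cdot 99 \left(-111\right) = 14652 \left(-111\right) = -1626372$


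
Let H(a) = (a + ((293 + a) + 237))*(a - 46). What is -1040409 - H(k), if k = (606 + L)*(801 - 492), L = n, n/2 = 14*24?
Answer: -312069162313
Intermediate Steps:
n = 672 (n = 2*(14*24) = 2*336 = 672)
L = 672
k = 394902 (k = (606 + 672)*(801 - 492) = 1278*309 = 394902)
H(a) = (-46 + a)*(530 + 2*a) (H(a) = (a + (530 + a))*(-46 + a) = (530 + 2*a)*(-46 + a) = (-46 + a)*(530 + 2*a))
-1040409 - H(k) = -1040409 - (-24380 + 2*394902**2 + 438*394902) = -1040409 - (-24380 + 2*155947589604 + 172967076) = -1040409 - (-24380 + 311895179208 + 172967076) = -1040409 - 1*312068121904 = -1040409 - 312068121904 = -312069162313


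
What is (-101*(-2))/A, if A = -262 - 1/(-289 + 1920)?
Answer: -329462/427323 ≈ -0.77099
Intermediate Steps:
A = -427323/1631 (A = -262 - 1/1631 = -427323/1631 ≈ -262.00)
(-101*(-2))/A = (-101*(-2))/(-427323/1631) = 202*(-1631/427323) = -329462/427323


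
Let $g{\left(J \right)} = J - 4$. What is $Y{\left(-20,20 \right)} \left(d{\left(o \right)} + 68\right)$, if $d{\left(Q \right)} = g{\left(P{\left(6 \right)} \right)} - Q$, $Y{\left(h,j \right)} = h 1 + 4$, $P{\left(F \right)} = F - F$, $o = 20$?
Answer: $-704$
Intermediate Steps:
$P{\left(F \right)} = 0$
$g{\left(J \right)} = -4 + J$ ($g{\left(J \right)} = J - 4 = -4 + J$)
$Y{\left(h,j \right)} = 4 + h$ ($Y{\left(h,j \right)} = h + 4 = 4 + h$)
$d{\left(Q \right)} = -4 - Q$ ($d{\left(Q \right)} = \left(-4 + 0\right) - Q = -4 - Q$)
$Y{\left(-20,20 \right)} \left(d{\left(o \right)} + 68\right) = \left(4 - 20\right) \left(\left(-4 - 20\right) + 68\right) = - 16 \left(\left(-4 - 20\right) + 68\right) = - 16 \left(-24 + 68\right) = \left(-16\right) 44 = -704$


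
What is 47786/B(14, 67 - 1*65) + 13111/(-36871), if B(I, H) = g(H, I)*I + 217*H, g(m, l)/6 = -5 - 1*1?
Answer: -881417688/1290485 ≈ -683.01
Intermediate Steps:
g(m, l) = -36 (g(m, l) = 6*(-5 - 1*1) = 6*(-5 - 1) = 6*(-6) = -36)
B(I, H) = -36*I + 217*H
47786/B(14, 67 - 1*65) + 13111/(-36871) = 47786/(-36*14 + 217*(67 - 1*65)) + 13111/(-36871) = 47786/(-504 + 217*(67 - 65)) + 13111*(-1/36871) = 47786/(-504 + 217*2) - 13111/36871 = 47786/(-504 + 434) - 13111/36871 = 47786/(-70) - 13111/36871 = 47786*(-1/70) - 13111/36871 = -23893/35 - 13111/36871 = -881417688/1290485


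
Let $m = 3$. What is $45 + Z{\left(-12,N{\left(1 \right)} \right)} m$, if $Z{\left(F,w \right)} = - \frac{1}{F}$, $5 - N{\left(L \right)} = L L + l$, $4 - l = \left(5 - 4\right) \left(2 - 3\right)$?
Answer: $\frac{181}{4} \approx 45.25$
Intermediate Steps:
$l = 5$ ($l = 4 - \left(5 - 4\right) \left(2 - 3\right) = 4 - 1 \left(-1\right) = 4 - -1 = 4 + 1 = 5$)
$N{\left(L \right)} = - L^{2}$ ($N{\left(L \right)} = 5 - \left(L L + 5\right) = 5 - \left(L^{2} + 5\right) = 5 - \left(5 + L^{2}\right) = - L^{2}$)
$45 + Z{\left(-12,N{\left(1 \right)} \right)} m = 45 + - \frac{1}{-12} \cdot 3 = 45 + \left(-1\right) \left(- \frac{1}{12}\right) 3 = 45 + \frac{1}{12} \cdot 3 = 45 + \frac{1}{4} = \frac{181}{4}$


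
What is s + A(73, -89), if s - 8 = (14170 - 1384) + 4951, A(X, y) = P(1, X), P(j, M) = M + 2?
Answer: 17820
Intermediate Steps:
P(j, M) = 2 + M
A(X, y) = 2 + X
s = 17745 (s = 8 + ((14170 - 1384) + 4951) = 8 + (12786 + 4951) = 8 + 17737 = 17745)
s + A(73, -89) = 17745 + (2 + 73) = 17745 + 75 = 17820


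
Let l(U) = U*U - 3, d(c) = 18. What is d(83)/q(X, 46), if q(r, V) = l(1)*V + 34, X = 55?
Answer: -9/29 ≈ -0.31034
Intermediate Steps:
l(U) = -3 + U² (l(U) = U² - 3 = -3 + U²)
q(r, V) = 34 - 2*V (q(r, V) = (-3 + 1²)*V + 34 = (-3 + 1)*V + 34 = -2*V + 34 = 34 - 2*V)
d(83)/q(X, 46) = 18/(34 - 2*46) = 18/(34 - 92) = 18/(-58) = 18*(-1/58) = -9/29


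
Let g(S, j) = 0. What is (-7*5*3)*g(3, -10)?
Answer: 0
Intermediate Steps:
(-7*5*3)*g(3, -10) = (-7*5*3)*0 = -35*3*0 = -105*0 = 0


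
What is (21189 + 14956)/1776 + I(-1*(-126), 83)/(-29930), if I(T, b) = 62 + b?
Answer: 108156233/5315568 ≈ 20.347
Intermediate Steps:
(21189 + 14956)/1776 + I(-1*(-126), 83)/(-29930) = (21189 + 14956)/1776 + (62 + 83)/(-29930) = 36145*(1/1776) + 145*(-1/29930) = 36145/1776 - 29/5986 = 108156233/5315568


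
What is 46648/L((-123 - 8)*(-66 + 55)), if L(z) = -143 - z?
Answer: -5831/198 ≈ -29.449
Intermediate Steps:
46648/L((-123 - 8)*(-66 + 55)) = 46648/(-143 - (-123 - 8)*(-66 + 55)) = 46648/(-143 - (-131)*(-11)) = 46648/(-143 - 1*1441) = 46648/(-143 - 1441) = 46648/(-1584) = 46648*(-1/1584) = -5831/198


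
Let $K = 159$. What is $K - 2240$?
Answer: $-2081$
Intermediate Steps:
$K - 2240 = 159 - 2240 = -2081$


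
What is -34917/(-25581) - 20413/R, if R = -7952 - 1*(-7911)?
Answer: 174538850/349607 ≈ 499.24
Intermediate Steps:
R = -41 (R = -7952 + 7911 = -41)
-34917/(-25581) - 20413/R = -34917/(-25581) - 20413/(-41) = -34917*(-1/25581) - 20413*(-1/41) = 11639/8527 + 20413/41 = 174538850/349607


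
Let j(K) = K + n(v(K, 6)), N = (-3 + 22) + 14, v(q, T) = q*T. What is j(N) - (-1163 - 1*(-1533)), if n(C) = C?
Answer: -139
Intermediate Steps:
v(q, T) = T*q
N = 33 (N = 19 + 14 = 33)
j(K) = 7*K (j(K) = K + 6*K = 7*K)
j(N) - (-1163 - 1*(-1533)) = 7*33 - (-1163 - 1*(-1533)) = 231 - (-1163 + 1533) = 231 - 1*370 = 231 - 370 = -139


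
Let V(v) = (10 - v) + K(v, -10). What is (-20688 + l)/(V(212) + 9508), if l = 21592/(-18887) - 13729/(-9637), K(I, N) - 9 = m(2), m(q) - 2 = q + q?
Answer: -3765454807553/1696552671099 ≈ -2.2195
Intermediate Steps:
m(q) = 2 + 2*q (m(q) = 2 + (q + q) = 2 + 2*q)
K(I, N) = 15 (K(I, N) = 9 + (2 + 2*2) = 9 + (2 + 4) = 9 + 6 = 15)
V(v) = 25 - v (V(v) = (10 - v) + 15 = 25 - v)
l = 51217519/182014019 (l = 21592*(-1/18887) - 13729*(-1/9637) = -21592/18887 + 13729/9637 = 51217519/182014019 ≈ 0.28139)
(-20688 + l)/(V(212) + 9508) = (-20688 + 51217519/182014019)/((25 - 1*212) + 9508) = -3765454807553/(182014019*((25 - 212) + 9508)) = -3765454807553/(182014019*(-187 + 9508)) = -3765454807553/182014019/9321 = -3765454807553/182014019*1/9321 = -3765454807553/1696552671099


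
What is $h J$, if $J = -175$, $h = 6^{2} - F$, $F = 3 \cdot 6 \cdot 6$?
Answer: $12600$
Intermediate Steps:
$F = 108$ ($F = 18 \cdot 6 = 108$)
$h = -72$ ($h = 6^{2} - 108 = 36 - 108 = -72$)
$h J = \left(-72\right) \left(-175\right) = 12600$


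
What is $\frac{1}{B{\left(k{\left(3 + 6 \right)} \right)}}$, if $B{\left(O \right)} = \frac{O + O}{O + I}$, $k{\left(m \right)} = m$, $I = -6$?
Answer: $\frac{1}{6} \approx 0.16667$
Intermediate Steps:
$B{\left(O \right)} = \frac{2 O}{-6 + O}$ ($B{\left(O \right)} = \frac{O + O}{O - 6} = \frac{2 O}{-6 + O}$)
$\frac{1}{B{\left(k{\left(3 + 6 \right)} \right)}} = \frac{1}{2 \left(3 + 6\right) \frac{1}{-6 + \left(3 + 6\right)}} = \frac{1}{2 \cdot 9 \frac{1}{-6 + 9}} = \frac{1}{2 \cdot 9 \cdot \frac{1}{3}} = \frac{1}{6}$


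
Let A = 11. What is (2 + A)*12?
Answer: 156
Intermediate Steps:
(2 + A)*12 = (2 + 11)*12 = 13*12 = 156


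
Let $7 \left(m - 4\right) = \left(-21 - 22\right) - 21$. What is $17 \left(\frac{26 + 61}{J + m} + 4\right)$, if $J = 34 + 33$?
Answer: $\frac{39797}{433} \approx 91.91$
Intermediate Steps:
$J = 67$
$m = - \frac{36}{7}$ ($m = 4 + \frac{\left(-21 - 22\right) - 21}{7} = 4 + \frac{-43 - 21}{7} = 4 + \frac{1}{7} \left(-64\right) = 4 - \frac{64}{7} = - \frac{36}{7} \approx -5.1429$)
$17 \left(\frac{26 + 61}{J + m} + 4\right) = 17 \left(\frac{26 + 61}{67 - \frac{36}{7}} + 4\right) = 17 \left(\frac{87}{\frac{433}{7}} + 4\right) = 17 \left(87 \cdot \frac{7}{433} + 4\right) = 17 \left(\frac{609}{433} + 4\right) = 17 \cdot \frac{2341}{433} = \frac{39797}{433}$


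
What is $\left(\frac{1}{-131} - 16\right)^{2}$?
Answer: $\frac{4397409}{17161} \approx 256.24$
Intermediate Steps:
$\left(\frac{1}{-131} - 16\right)^{2} = \left(- \frac{1}{131} - 16\right)^{2} = \left(- \frac{2097}{131}\right)^{2} = \frac{4397409}{17161}$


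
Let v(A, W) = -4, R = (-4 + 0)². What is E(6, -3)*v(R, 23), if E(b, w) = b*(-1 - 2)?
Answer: 72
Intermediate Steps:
R = 16 (R = (-4)² = 16)
E(b, w) = -3*b (E(b, w) = b*(-3) = -3*b)
E(6, -3)*v(R, 23) = -3*6*(-4) = -18*(-4) = 72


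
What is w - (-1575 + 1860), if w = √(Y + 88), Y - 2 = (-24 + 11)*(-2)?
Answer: -285 + 2*√29 ≈ -274.23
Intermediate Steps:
Y = 28 (Y = 2 + (-24 + 11)*(-2) = 2 - 13*(-2) = 2 + 26 = 28)
w = 2*√29 (w = √(28 + 88) = √116 = 2*√29 ≈ 10.770)
w - (-1575 + 1860) = 2*√29 - (-1575 + 1860) = 2*√29 - 1*285 = 2*√29 - 285 = -285 + 2*√29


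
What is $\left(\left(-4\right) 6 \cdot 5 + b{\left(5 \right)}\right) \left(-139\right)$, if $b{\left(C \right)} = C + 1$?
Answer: $15846$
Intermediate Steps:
$b{\left(C \right)} = 1 + C$
$\left(\left(-4\right) 6 \cdot 5 + b{\left(5 \right)}\right) \left(-139\right) = \left(\left(-4\right) 6 \cdot 5 + \left(1 + 5\right)\right) \left(-139\right) = \left(\left(-24\right) 5 + 6\right) \left(-139\right) = \left(-120 + 6\right) \left(-139\right) = \left(-114\right) \left(-139\right) = 15846$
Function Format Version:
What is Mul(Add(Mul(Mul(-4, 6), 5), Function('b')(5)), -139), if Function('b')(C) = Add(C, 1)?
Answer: 15846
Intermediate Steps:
Function('b')(C) = Add(1, C)
Mul(Add(Mul(Mul(-4, 6), 5), Function('b')(5)), -139) = Mul(Add(Mul(Mul(-4, 6), 5), Add(1, 5)), -139) = Mul(Add(Mul(-24, 5), 6), -139) = Mul(Add(-120, 6), -139) = Mul(-114, -139) = 15846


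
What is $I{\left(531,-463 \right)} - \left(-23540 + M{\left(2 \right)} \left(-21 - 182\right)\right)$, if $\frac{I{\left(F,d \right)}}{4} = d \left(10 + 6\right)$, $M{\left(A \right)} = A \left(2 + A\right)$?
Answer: $-4468$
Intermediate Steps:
$I{\left(F,d \right)} = 64 d$ ($I{\left(F,d \right)} = 4 d \left(10 + 6\right) = 4 d 16 = 4 \cdot 16 d = 64 d$)
$I{\left(531,-463 \right)} - \left(-23540 + M{\left(2 \right)} \left(-21 - 182\right)\right) = 64 \left(-463\right) + \left(23540 - 2 \left(2 + 2\right) \left(-21 - 182\right)\right) = -29632 + \left(23540 - 2 \cdot 4 \left(-203\right)\right) = -29632 + \left(23540 - 8 \left(-203\right)\right) = -29632 + \left(23540 - -1624\right) = -29632 + \left(23540 + 1624\right) = -29632 + 25164 = -4468$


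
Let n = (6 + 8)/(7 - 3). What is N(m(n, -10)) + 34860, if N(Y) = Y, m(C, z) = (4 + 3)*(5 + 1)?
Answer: 34902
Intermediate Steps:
n = 7/2 (n = 14/4 = 14*(¼) = 7/2 ≈ 3.5000)
m(C, z) = 42 (m(C, z) = 7*6 = 42)
N(m(n, -10)) + 34860 = 42 + 34860 = 34902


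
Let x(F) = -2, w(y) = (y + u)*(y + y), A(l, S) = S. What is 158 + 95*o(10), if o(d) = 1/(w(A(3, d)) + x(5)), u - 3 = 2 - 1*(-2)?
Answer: 53499/338 ≈ 158.28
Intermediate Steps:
u = 7 (u = 3 + (2 - 1*(-2)) = 3 + (2 + 2) = 3 + 4 = 7)
w(y) = 2*y*(7 + y) (w(y) = (y + 7)*(y + y) = (7 + y)*(2*y) = 2*y*(7 + y))
o(d) = 1/(-2 + 2*d*(7 + d)) (o(d) = 1/(2*d*(7 + d) - 2) = 1/(-2 + 2*d*(7 + d)))
158 + 95*o(10) = 158 + 95*(1/(2*(-1 + 10*(7 + 10)))) = 158 + 95*(1/(2*(-1 + 10*17))) = 158 + 95*(1/(2*(-1 + 170))) = 158 + 95*((½)/169) = 158 + 95*((½)*(1/169)) = 158 + 95*(1/338) = 158 + 95/338 = 53499/338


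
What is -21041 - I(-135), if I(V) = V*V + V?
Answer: -39131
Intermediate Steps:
I(V) = V + V² (I(V) = V² + V = V + V²)
-21041 - I(-135) = -21041 - (-135)*(1 - 135) = -21041 - (-135)*(-134) = -21041 - 1*18090 = -21041 - 18090 = -39131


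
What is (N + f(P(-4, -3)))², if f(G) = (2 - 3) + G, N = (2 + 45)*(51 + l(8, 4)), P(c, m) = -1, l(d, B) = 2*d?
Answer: 9903609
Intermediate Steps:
N = 3149 (N = (2 + 45)*(51 + 2*8) = 47*(51 + 16) = 47*67 = 3149)
f(G) = -1 + G
(N + f(P(-4, -3)))² = (3149 + (-1 - 1))² = (3149 - 2)² = 3147² = 9903609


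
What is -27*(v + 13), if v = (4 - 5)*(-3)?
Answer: -432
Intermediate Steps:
v = 3 (v = -1*(-3) = 3)
-27*(v + 13) = -27*(3 + 13) = -27*16 = -432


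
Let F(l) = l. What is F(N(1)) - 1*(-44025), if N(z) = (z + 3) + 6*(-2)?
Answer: 44017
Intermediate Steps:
N(z) = -9 + z (N(z) = (3 + z) - 12 = -9 + z)
F(N(1)) - 1*(-44025) = (-9 + 1) - 1*(-44025) = -8 + 44025 = 44017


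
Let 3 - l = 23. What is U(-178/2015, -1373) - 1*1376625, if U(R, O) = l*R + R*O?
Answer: -2773651421/2015 ≈ -1.3765e+6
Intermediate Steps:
l = -20 (l = 3 - 1*23 = 3 - 23 = -20)
U(R, O) = -20*R + O*R (U(R, O) = -20*R + R*O = -20*R + O*R)
U(-178/2015, -1373) - 1*1376625 = (-178/2015)*(-20 - 1373) - 1*1376625 = -178*1/2015*(-1393) - 1376625 = -178/2015*(-1393) - 1376625 = 247954/2015 - 1376625 = -2773651421/2015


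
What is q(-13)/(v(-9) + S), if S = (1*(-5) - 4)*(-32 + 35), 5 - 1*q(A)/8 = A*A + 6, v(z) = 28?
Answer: -1360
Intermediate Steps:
q(A) = -8 - 8*A**2 (q(A) = 40 - 8*(A*A + 6) = 40 - 8*(A**2 + 6) = 40 - 8*(6 + A**2) = 40 + (-48 - 8*A**2) = -8 - 8*A**2)
S = -27 (S = (-5 - 4)*3 = -9*3 = -27)
q(-13)/(v(-9) + S) = (-8 - 8*(-13)**2)/(28 - 27) = (-8 - 8*169)/1 = (-8 - 1352)*1 = -1360*1 = -1360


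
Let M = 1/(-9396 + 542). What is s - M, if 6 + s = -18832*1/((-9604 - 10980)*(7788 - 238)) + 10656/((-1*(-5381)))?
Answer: -1860062271353727/462763664915050 ≈ -4.0195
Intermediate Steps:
s = -210087478813/52266056575 (s = -6 + (-18832*1/((-9604 - 10980)*(7788 - 238)) + 10656/((-1*(-5381)))) = -6 + (-18832/((-20584*7550)) + 10656/5381) = -6 + (-18832/(-155409200) + 10656*(1/5381)) = -6 + (-18832*(-1/155409200) + 10656/5381) = -6 + (1177/9713075 + 10656/5381) = -6 + 103508860637/52266056575 = -210087478813/52266056575 ≈ -4.0196)
M = -1/8854 (M = 1/(-8854) = -1/8854 ≈ -0.00011294)
s - M = -210087478813/52266056575 - 1*(-1/8854) = -210087478813/52266056575 + 1/8854 = -1860062271353727/462763664915050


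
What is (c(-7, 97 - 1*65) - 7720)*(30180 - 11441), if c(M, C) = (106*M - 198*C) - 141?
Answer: -279941921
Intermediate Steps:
c(M, C) = -141 - 198*C + 106*M (c(M, C) = (-198*C + 106*M) - 141 = -141 - 198*C + 106*M)
(c(-7, 97 - 1*65) - 7720)*(30180 - 11441) = ((-141 - 198*(97 - 1*65) + 106*(-7)) - 7720)*(30180 - 11441) = ((-141 - 198*(97 - 65) - 742) - 7720)*18739 = ((-141 - 198*32 - 742) - 7720)*18739 = ((-141 - 6336 - 742) - 7720)*18739 = (-7219 - 7720)*18739 = -14939*18739 = -279941921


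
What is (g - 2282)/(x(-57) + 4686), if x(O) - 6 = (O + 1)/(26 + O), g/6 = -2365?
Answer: -127658/36377 ≈ -3.5093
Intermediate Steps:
g = -14190 (g = 6*(-2365) = -14190)
x(O) = 6 + (1 + O)/(26 + O) (x(O) = 6 + (O + 1)/(26 + O) = 6 + (1 + O)/(26 + O))
(g - 2282)/(x(-57) + 4686) = (-14190 - 2282)/((157 + 7*(-57))/(26 - 57) + 4686) = -16472/((157 - 399)/(-31) + 4686) = -16472/(-1/31*(-242) + 4686) = -16472/(242/31 + 4686) = -16472/145508/31 = -16472*31/145508 = -127658/36377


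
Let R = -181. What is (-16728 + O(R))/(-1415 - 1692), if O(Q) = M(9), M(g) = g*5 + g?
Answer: 16674/3107 ≈ 5.3666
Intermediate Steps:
M(g) = 6*g (M(g) = 5*g + g = 6*g)
O(Q) = 54 (O(Q) = 6*9 = 54)
(-16728 + O(R))/(-1415 - 1692) = (-16728 + 54)/(-1415 - 1692) = -16674/(-3107) = -16674*(-1/3107) = 16674/3107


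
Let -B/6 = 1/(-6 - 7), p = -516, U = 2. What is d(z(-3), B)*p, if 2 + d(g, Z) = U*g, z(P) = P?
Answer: 4128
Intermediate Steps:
B = 6/13 (B = -6/(-6 - 7) = -6/(-13) = -6*(-1/13) = 6/13 ≈ 0.46154)
d(g, Z) = -2 + 2*g
d(z(-3), B)*p = (-2 + 2*(-3))*(-516) = (-2 - 6)*(-516) = -8*(-516) = 4128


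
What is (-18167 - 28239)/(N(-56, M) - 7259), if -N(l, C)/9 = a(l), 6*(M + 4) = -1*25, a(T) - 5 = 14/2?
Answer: 46406/7367 ≈ 6.2992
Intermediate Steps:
a(T) = 12 (a(T) = 5 + 14/2 = 5 + 14*(1/2) = 5 + 7 = 12)
M = -49/6 (M = -4 + (-1*25)/6 = -4 + (1/6)*(-25) = -4 - 25/6 = -49/6 ≈ -8.1667)
N(l, C) = -108 (N(l, C) = -9*12 = -108)
(-18167 - 28239)/(N(-56, M) - 7259) = (-18167 - 28239)/(-108 - 7259) = -46406/(-7367) = -46406*(-1/7367) = 46406/7367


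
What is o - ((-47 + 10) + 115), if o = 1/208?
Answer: -16223/208 ≈ -77.995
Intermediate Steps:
o = 1/208 ≈ 0.0048077
o - ((-47 + 10) + 115) = 1/208 - ((-47 + 10) + 115) = 1/208 - (-37 + 115) = 1/208 - 1*78 = 1/208 - 78 = -16223/208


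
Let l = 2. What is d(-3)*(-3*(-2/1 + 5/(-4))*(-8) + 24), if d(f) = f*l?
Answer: 324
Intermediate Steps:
d(f) = 2*f (d(f) = f*2 = 2*f)
d(-3)*(-3*(-2/1 + 5/(-4))*(-8) + 24) = (2*(-3))*(-3*(-2/1 + 5/(-4))*(-8) + 24) = -6*(-3*(-2*1 + 5*(-¼))*(-8) + 24) = -6*(-3*(-2 - 5/4)*(-8) + 24) = -6*(-3*(-13/4)*(-8) + 24) = -6*((39/4)*(-8) + 24) = -6*(-78 + 24) = -6*(-54) = 324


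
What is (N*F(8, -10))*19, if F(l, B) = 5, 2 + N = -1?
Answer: -285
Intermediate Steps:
N = -3 (N = -2 - 1 = -3)
(N*F(8, -10))*19 = -3*5*19 = -15*19 = -285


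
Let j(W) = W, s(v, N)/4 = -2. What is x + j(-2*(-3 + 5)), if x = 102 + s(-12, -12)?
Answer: 90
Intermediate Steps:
s(v, N) = -8 (s(v, N) = 4*(-2) = -8)
x = 94 (x = 102 - 8 = 94)
x + j(-2*(-3 + 5)) = 94 - 2*(-3 + 5) = 94 - 2*2 = 94 - 4 = 90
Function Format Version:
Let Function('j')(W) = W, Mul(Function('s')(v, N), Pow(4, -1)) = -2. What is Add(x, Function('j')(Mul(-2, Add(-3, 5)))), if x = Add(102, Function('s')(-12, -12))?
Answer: 90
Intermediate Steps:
Function('s')(v, N) = -8 (Function('s')(v, N) = Mul(4, -2) = -8)
x = 94 (x = Add(102, -8) = 94)
Add(x, Function('j')(Mul(-2, Add(-3, 5)))) = Add(94, Mul(-2, Add(-3, 5))) = Add(94, Mul(-2, 2)) = Add(94, -4) = 90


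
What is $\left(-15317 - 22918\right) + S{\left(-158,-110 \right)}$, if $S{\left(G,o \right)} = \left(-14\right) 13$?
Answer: $-38417$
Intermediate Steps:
$S{\left(G,o \right)} = -182$
$\left(-15317 - 22918\right) + S{\left(-158,-110 \right)} = \left(-15317 - 22918\right) - 182 = -38235 - 182 = -38417$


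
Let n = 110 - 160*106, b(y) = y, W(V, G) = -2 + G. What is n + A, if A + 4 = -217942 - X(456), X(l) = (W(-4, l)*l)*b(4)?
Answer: -1062892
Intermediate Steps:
X(l) = 4*l*(-2 + l) (X(l) = ((-2 + l)*l)*4 = (l*(-2 + l))*4 = 4*l*(-2 + l))
n = -16850 (n = 110 - 16960 = -16850)
A = -1046042 (A = -4 + (-217942 - 4*456*(-2 + 456)) = -4 + (-217942 - 4*456*454) = -4 + (-217942 - 1*828096) = -4 + (-217942 - 828096) = -4 - 1046038 = -1046042)
n + A = -16850 - 1046042 = -1062892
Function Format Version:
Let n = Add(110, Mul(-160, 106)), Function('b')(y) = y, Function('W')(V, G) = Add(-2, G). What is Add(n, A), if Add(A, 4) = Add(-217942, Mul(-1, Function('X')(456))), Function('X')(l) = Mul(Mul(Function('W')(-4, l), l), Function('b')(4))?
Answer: -1062892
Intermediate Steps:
Function('X')(l) = Mul(4, l, Add(-2, l)) (Function('X')(l) = Mul(Mul(Add(-2, l), l), 4) = Mul(Mul(l, Add(-2, l)), 4) = Mul(4, l, Add(-2, l)))
n = -16850 (n = Add(110, -16960) = -16850)
A = -1046042 (A = Add(-4, Add(-217942, Mul(-1, Mul(4, 456, Add(-2, 456))))) = Add(-4, Add(-217942, Mul(-1, Mul(4, 456, 454)))) = Add(-4, Add(-217942, Mul(-1, 828096))) = Add(-4, Add(-217942, -828096)) = Add(-4, -1046038) = -1046042)
Add(n, A) = Add(-16850, -1046042) = -1062892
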